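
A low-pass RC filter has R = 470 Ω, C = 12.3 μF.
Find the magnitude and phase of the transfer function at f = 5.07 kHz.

Step 1 — Angular frequency: ω = 2π·5070 = 3.186e+04 rad/s.
Step 2 — Transfer function: H(jω) = 1/(1 + jωRC).
Step 3 — Denominator: 1 + jωRC = 1 + j·3.186e+04·470·1.23e-05 = 1 + j184.2.
Step 4 — H = 2.949e-05 - j0.00543.
Step 5 — Magnitude: |H| = 0.00543 (-45.3 dB); phase: φ = -89.7°.

|H| = 0.00543 (-45.3 dB), φ = -89.7°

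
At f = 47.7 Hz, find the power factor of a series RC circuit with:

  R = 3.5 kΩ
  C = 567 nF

Step 1 — Angular frequency: ω = 2π·f = 2π·47.7 = 299.7 rad/s.
Step 2 — Component impedances:
  R: Z = R = 3500 Ω
  C: Z = 1/(jωC) = -j/(ω·C) = 0 - j5885 Ω
Step 3 — Series combination: Z_total = R + C = 3500 - j5885 Ω = 6847∠-59.3° Ω.
Step 4 — Power factor: PF = cos(φ) = Re(Z)/|Z| = 3500/6847 = 0.5112.
Step 5 — Type: Im(Z) = -5885 ⇒ leading (phase φ = -59.3°).

PF = 0.5112 (leading, φ = -59.3°)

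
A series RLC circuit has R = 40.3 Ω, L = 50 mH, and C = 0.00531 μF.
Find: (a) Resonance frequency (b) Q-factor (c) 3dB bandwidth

Step 1 — Resonance: ω₀ = 1/√(LC) = 1/√(0.05·5.31e-09) = 6.137e+04 rad/s.
Step 2 — f₀ = ω₀/(2π) = 9768 Hz.
Step 3 — Series Q: Q = ω₀L/R = 6.137e+04·0.05/40.3 = 76.14.
Step 4 — Bandwidth: Δω = ω₀/Q = 806 rad/s; BW = Δω/(2π) = 128.3 Hz.

(a) f₀ = 9768 Hz  (b) Q = 76.14  (c) BW = 128.3 Hz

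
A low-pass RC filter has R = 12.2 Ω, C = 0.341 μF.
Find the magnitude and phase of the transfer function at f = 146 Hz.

Step 1 — Angular frequency: ω = 2π·146 = 917.3 rad/s.
Step 2 — Transfer function: H(jω) = 1/(1 + jωRC).
Step 3 — Denominator: 1 + jωRC = 1 + j·917.3·12.2·3.41e-07 = 1 + j0.003816.
Step 4 — H = 1 - j0.003816.
Step 5 — Magnitude: |H| = 1 (-0.0 dB); phase: φ = -0.2°.

|H| = 1 (-0.0 dB), φ = -0.2°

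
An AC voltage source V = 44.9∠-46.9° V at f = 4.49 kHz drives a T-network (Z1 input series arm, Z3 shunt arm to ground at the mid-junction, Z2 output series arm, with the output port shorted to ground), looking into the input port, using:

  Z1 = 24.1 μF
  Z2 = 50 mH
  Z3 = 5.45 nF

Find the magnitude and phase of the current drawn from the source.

Step 1 — Angular frequency: ω = 2π·f = 2π·4490 = 2.821e+04 rad/s.
Step 2 — Component impedances:
  Z1: Z = 1/(jωC) = -j/(ω·C) = 0 - j1.471 Ω
  Z2: Z = jωL = j·2.821e+04·0.05 = 0 + j1411 Ω
  Z3: Z = 1/(jωC) = -j/(ω·C) = 0 - j6504 Ω
Step 3 — With the output port shorted to ground, the output series arm Z2 runs from the junction to ground; the shunt arm Z3 also runs from the junction to ground. They appear in parallel: Z3 || Z2 = 0 + j1801 Ω.
Step 4 — Series with input arm Z1: Z_in = Z1 + (Z3 || Z2) = 0 + j1800 Ω = 1800∠90.0° Ω.
Step 5 — Source phasor: V = 44.9∠-46.9° V = 30.68 - j32.78 V.
Step 6 — Ohm's law: I = V / Z_total = (30.68 - j32.78) / (0 + j1800) = -0.01822 - j0.01705 A.
Step 7 — Convert to polar: |I| = 0.02495 A, ∠I = -136.9°.

I = 0.02495∠-136.9° A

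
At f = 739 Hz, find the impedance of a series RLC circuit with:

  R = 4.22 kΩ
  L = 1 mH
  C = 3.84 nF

Step 1 — Angular frequency: ω = 2π·f = 2π·739 = 4643 rad/s.
Step 2 — Component impedances:
  R: Z = R = 4220 Ω
  L: Z = jωL = j·4643·0.001 = 0 + j4.643 Ω
  C: Z = 1/(jωC) = -j/(ω·C) = 0 - j5.608e+04 Ω
Step 3 — Series combination: Z_total = R + L + C = 4220 - j5.608e+04 Ω = 5.624e+04∠-85.7° Ω.

Z = 4220 - j5.608e+04 Ω = 5.624e+04∠-85.7° Ω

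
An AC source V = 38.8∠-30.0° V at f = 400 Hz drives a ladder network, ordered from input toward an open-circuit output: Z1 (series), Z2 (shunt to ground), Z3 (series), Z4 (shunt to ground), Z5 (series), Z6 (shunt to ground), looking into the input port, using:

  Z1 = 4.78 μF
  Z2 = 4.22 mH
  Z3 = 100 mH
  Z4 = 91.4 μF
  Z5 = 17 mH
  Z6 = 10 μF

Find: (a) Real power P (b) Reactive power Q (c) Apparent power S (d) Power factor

Step 1 — Angular frequency: ω = 2π·f = 2π·400 = 2513 rad/s.
Step 2 — Component impedances:
  Z1: Z = 1/(jωC) = -j/(ω·C) = 0 - j83.24 Ω
  Z2: Z = jωL = j·2513·0.00422 = 0 + j10.61 Ω
  Z3: Z = jωL = j·2513·0.1 = 0 + j251.3 Ω
  Z4: Z = 1/(jωC) = -j/(ω·C) = 0 - j4.353 Ω
  Z5: Z = jωL = j·2513·0.017 = 0 + j42.73 Ω
  Z6: Z = 1/(jωC) = -j/(ω·C) = 0 - j39.79 Ω
Step 3 — Ladder network (open output): work backward from the far end, alternating series and parallel combinations. Z_in = 0 - j73.05 Ω = 73.05∠-90.0° Ω.
Step 4 — Source phasor: V = 38.8∠-30.0° V = 33.6 - j19.4 V.
Step 5 — Current: I = V / Z = 0.2656 + j0.46 A = 0.5311∠60.0° A.
Step 6 — Complex power: S = V·I* = 0 - j20.61 VA.
Step 7 — Real power: P = Re(S) = 0 W.
Step 8 — Reactive power: Q = Im(S) = -20.61 VAR.
Step 9 — Apparent power: |S| = 20.61 VA.
Step 10 — Power factor: PF = P/|S| = 0 (leading).

(a) P = 0 W  (b) Q = -20.61 VAR  (c) S = 20.61 VA  (d) PF = 0 (leading)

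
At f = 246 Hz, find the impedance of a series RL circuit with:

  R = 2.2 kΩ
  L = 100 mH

Step 1 — Angular frequency: ω = 2π·f = 2π·246 = 1546 rad/s.
Step 2 — Component impedances:
  R: Z = R = 2200 Ω
  L: Z = jωL = j·1546·0.1 = 0 + j154.6 Ω
Step 3 — Series combination: Z_total = R + L = 2200 + j154.6 Ω = 2205∠4.0° Ω.

Z = 2200 + j154.6 Ω = 2205∠4.0° Ω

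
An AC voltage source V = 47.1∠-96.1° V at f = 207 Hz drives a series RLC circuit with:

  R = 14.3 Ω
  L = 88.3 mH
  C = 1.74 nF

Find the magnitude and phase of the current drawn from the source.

Step 1 — Angular frequency: ω = 2π·f = 2π·207 = 1301 rad/s.
Step 2 — Component impedances:
  R: Z = R = 14.3 Ω
  L: Z = jωL = j·1301·0.0883 = 0 + j114.8 Ω
  C: Z = 1/(jωC) = -j/(ω·C) = 0 - j4.419e+05 Ω
Step 3 — Series combination: Z_total = R + L + C = 14.3 - j4.418e+05 Ω = 4.418e+05∠-90.0° Ω.
Step 4 — Source phasor: V = 47.1∠-96.1° V = -5.005 - j46.83 V.
Step 5 — Ohm's law: I = V / Z_total = (-5.005 - j46.83) / (14.3 - j4.418e+05) = 0.000106 - j1.133e-05 A.
Step 6 — Convert to polar: |I| = 0.0001066 A, ∠I = -6.1°.

I = 0.0001066∠-6.1° A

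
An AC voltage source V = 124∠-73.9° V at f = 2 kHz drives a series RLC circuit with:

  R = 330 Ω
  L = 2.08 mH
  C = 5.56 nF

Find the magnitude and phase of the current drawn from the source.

Step 1 — Angular frequency: ω = 2π·f = 2π·2000 = 1.257e+04 rad/s.
Step 2 — Component impedances:
  R: Z = R = 330 Ω
  L: Z = jωL = j·1.257e+04·0.00208 = 0 + j26.14 Ω
  C: Z = 1/(jωC) = -j/(ω·C) = 0 - j1.431e+04 Ω
Step 3 — Series combination: Z_total = R + L + C = 330 - j1.429e+04 Ω = 1.429e+04∠-88.7° Ω.
Step 4 — Source phasor: V = 124∠-73.9° V = 34.39 - j119.1 V.
Step 5 — Ohm's law: I = V / Z_total = (34.39 - j119.1) / (330 - j1.429e+04) = 0.00839 + j0.002213 A.
Step 6 — Convert to polar: |I| = 0.008677 A, ∠I = 14.8°.

I = 0.008677∠14.8° A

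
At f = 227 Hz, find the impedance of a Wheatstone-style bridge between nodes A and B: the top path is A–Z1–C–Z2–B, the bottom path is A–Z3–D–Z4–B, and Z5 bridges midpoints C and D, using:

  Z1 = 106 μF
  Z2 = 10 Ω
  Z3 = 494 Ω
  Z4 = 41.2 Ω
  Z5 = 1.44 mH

Step 1 — Angular frequency: ω = 2π·f = 2π·227 = 1426 rad/s.
Step 2 — Component impedances:
  Z1: Z = 1/(jωC) = -j/(ω·C) = 0 - j6.614 Ω
  Z2: Z = R = 10 Ω
  Z3: Z = R = 494 Ω
  Z4: Z = R = 41.2 Ω
  Z5: Z = jωL = j·1426·0.00144 = 0 + j2.054 Ω
Step 3 — Bridge requires nodal analysis (the Z5 bridge couples midpoints C and D, so the two paths cannot be reduced to a simple series/parallel combination). Setting node B to ground and injecting 1 A at node A, the 3-node admittance system at A, C, D solves to V_A = Z_AB = 8.128 - j6.535 Ω = 10.43∠-38.8° Ω.

Z = 8.128 - j6.535 Ω = 10.43∠-38.8° Ω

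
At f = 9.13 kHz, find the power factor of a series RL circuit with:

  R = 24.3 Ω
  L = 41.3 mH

Step 1 — Angular frequency: ω = 2π·f = 2π·9130 = 5.737e+04 rad/s.
Step 2 — Component impedances:
  R: Z = R = 24.3 Ω
  L: Z = jωL = j·5.737e+04·0.0413 = 0 + j2369 Ω
Step 3 — Series combination: Z_total = R + L = 24.3 + j2369 Ω = 2369∠89.4° Ω.
Step 4 — Power factor: PF = cos(φ) = Re(Z)/|Z| = 24.3/2369 = 0.01026.
Step 5 — Type: Im(Z) = 2369 ⇒ lagging (phase φ = 89.4°).

PF = 0.01026 (lagging, φ = 89.4°)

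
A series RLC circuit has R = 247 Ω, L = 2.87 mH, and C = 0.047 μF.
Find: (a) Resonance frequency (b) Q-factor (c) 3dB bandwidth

Step 1 — Resonance: ω₀ = 1/√(LC) = 1/√(0.00287·4.7e-08) = 8.61e+04 rad/s.
Step 2 — f₀ = ω₀/(2π) = 1.37e+04 Hz.
Step 3 — Series Q: Q = ω₀L/R = 8.61e+04·0.00287/247 = 1.
Step 4 — Bandwidth: Δω = ω₀/Q = 8.606e+04 rad/s; BW = Δω/(2π) = 1.37e+04 Hz.

(a) f₀ = 1.37e+04 Hz  (b) Q = 1  (c) BW = 1.37e+04 Hz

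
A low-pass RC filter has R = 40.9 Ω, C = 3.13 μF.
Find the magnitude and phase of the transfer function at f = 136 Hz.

Step 1 — Angular frequency: ω = 2π·136 = 854.5 rad/s.
Step 2 — Transfer function: H(jω) = 1/(1 + jωRC).
Step 3 — Denominator: 1 + jωRC = 1 + j·854.5·40.9·3.13e-06 = 1 + j0.1094.
Step 4 — H = 0.9882 - j0.1081.
Step 5 — Magnitude: |H| = 0.9941 (-0.1 dB); phase: φ = -6.2°.

|H| = 0.9941 (-0.1 dB), φ = -6.2°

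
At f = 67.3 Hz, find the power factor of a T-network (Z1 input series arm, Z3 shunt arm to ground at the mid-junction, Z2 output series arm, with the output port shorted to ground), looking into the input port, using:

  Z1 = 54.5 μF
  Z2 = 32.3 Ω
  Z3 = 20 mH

Step 1 — Angular frequency: ω = 2π·f = 2π·67.3 = 422.9 rad/s.
Step 2 — Component impedances:
  Z1: Z = 1/(jωC) = -j/(ω·C) = 0 - j43.39 Ω
  Z2: Z = R = 32.3 Ω
  Z3: Z = jωL = j·422.9·0.02 = 0 + j8.457 Ω
Step 3 — With the output port shorted to ground, the output series arm Z2 runs from the junction to ground; the shunt arm Z3 also runs from the junction to ground. They appear in parallel: Z3 || Z2 = 2.072 + j7.915 Ω.
Step 4 — Series with input arm Z1: Z_in = Z1 + (Z3 || Z2) = 2.072 - j35.48 Ω = 35.54∠-86.7° Ω.
Step 5 — Power factor: PF = cos(φ) = Re(Z)/|Z| = 2.0723/35.538 = 0.05831.
Step 6 — Type: Im(Z) = -35.48 ⇒ leading (phase φ = -86.7°).

PF = 0.05831 (leading, φ = -86.7°)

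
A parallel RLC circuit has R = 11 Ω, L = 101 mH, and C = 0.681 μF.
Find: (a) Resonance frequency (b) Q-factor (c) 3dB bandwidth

Step 1 — Resonance: ω₀ = 1/√(LC) = 1/√(0.101·6.81e-07) = 3813 rad/s.
Step 2 — f₀ = ω₀/(2π) = 606.9 Hz.
Step 3 — Parallel Q: Q = R/(ω₀L) = 11/(3813·0.101) = 0.02856.
Step 4 — Bandwidth: Δω = ω₀/Q = 1.335e+05 rad/s; BW = Δω/(2π) = 2.125e+04 Hz.

(a) f₀ = 606.9 Hz  (b) Q = 0.02856  (c) BW = 2.125e+04 Hz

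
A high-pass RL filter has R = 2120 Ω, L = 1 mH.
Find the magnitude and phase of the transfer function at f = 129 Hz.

Step 1 — Angular frequency: ω = 2π·129 = 810.5 rad/s.
Step 2 — Transfer function: H(jω) = jωL/(R + jωL).
Step 3 — Numerator jωL = j·0.8105; denominator R + jωL = 2120 + j0.8105.
Step 4 — H = 1.462e-07 + j0.0003823.
Step 5 — Magnitude: |H| = 0.0003823 (-68.4 dB); phase: φ = 90.0°.

|H| = 0.0003823 (-68.4 dB), φ = 90.0°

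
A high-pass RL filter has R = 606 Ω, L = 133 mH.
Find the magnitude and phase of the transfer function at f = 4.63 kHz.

Step 1 — Angular frequency: ω = 2π·4630 = 2.909e+04 rad/s.
Step 2 — Transfer function: H(jω) = jωL/(R + jωL).
Step 3 — Numerator jωL = j·3869; denominator R + jωL = 606 + j3869.
Step 4 — H = 0.9761 + j0.1529.
Step 5 — Magnitude: |H| = 0.988 (-0.1 dB); phase: φ = 8.9°.

|H| = 0.988 (-0.1 dB), φ = 8.9°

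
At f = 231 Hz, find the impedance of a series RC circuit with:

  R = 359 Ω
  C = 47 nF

Step 1 — Angular frequency: ω = 2π·f = 2π·231 = 1451 rad/s.
Step 2 — Component impedances:
  R: Z = R = 359 Ω
  C: Z = 1/(jωC) = -j/(ω·C) = 0 - j1.466e+04 Ω
Step 3 — Series combination: Z_total = R + C = 359 - j1.466e+04 Ω = 1.466e+04∠-88.6° Ω.

Z = 359 - j1.466e+04 Ω = 1.466e+04∠-88.6° Ω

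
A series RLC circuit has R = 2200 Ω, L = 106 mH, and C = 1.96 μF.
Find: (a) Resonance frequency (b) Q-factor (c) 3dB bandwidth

Step 1 — Resonance: ω₀ = 1/√(LC) = 1/√(0.106·1.96e-06) = 2194 rad/s.
Step 2 — f₀ = ω₀/(2π) = 349.2 Hz.
Step 3 — Series Q: Q = ω₀L/R = 2194·0.106/2200 = 0.1057.
Step 4 — Bandwidth: Δω = ω₀/Q = 2.075e+04 rad/s; BW = Δω/(2π) = 3303 Hz.

(a) f₀ = 349.2 Hz  (b) Q = 0.1057  (c) BW = 3303 Hz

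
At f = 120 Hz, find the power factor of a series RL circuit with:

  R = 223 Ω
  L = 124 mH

Step 1 — Angular frequency: ω = 2π·f = 2π·120 = 754 rad/s.
Step 2 — Component impedances:
  R: Z = R = 223 Ω
  L: Z = jωL = j·754·0.124 = 0 + j93.49 Ω
Step 3 — Series combination: Z_total = R + L = 223 + j93.49 Ω = 241.8∠22.7° Ω.
Step 4 — Power factor: PF = cos(φ) = Re(Z)/|Z| = 223/241.8 = 0.9222.
Step 5 — Type: Im(Z) = 93.49 ⇒ lagging (phase φ = 22.7°).

PF = 0.9222 (lagging, φ = 22.7°)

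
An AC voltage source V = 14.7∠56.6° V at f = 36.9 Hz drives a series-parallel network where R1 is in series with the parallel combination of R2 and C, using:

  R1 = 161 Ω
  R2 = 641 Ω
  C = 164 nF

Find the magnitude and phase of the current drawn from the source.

Step 1 — Angular frequency: ω = 2π·f = 2π·36.9 = 231.8 rad/s.
Step 2 — Component impedances:
  R1: Z = R = 161 Ω
  R2: Z = R = 641 Ω
  C: Z = 1/(jωC) = -j/(ω·C) = 0 - j2.63e+04 Ω
Step 3 — Parallel branch: R2 || C = 1/(1/R2 + 1/C) = 640.6 - j15.61 Ω.
Step 4 — Series with R1: Z_total = R1 + (R2 || C) = 801.6 - j15.61 Ω = 801.8∠-1.1° Ω.
Step 5 — Source phasor: V = 14.7∠56.6° V = 8.092 + j12.27 V.
Step 6 — Ohm's law: I = V / Z_total = (8.092 + j12.27) / (801.6 - j15.61) = 0.009793 + j0.0155 A.
Step 7 — Convert to polar: |I| = 0.01833 A, ∠I = 57.7°.

I = 0.01833∠57.7° A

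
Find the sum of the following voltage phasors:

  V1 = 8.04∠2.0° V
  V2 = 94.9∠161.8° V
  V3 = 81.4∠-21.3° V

Step 1 — Convert each phasor to rectangular form:
  V1 = 8.04·(cos(2.0°) + j·sin(2.0°)) = 8.035 + j0.2806 V
  V2 = 94.9·(cos(161.8°) + j·sin(161.8°)) = -90.15 + j29.64 V
  V3 = 81.4·(cos(-21.3°) + j·sin(-21.3°)) = 75.84 - j29.57 V
Step 2 — Sum components: V_total = -6.278 + j0.3525 V.
Step 3 — Convert to polar: |V_total| = 6.287 V, ∠V_total = 176.8°.

V_total = 6.287∠176.8° V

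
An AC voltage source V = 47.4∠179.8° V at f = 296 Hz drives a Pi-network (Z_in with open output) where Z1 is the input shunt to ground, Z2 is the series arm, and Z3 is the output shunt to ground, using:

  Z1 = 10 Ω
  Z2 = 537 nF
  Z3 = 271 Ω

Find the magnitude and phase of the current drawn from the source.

Step 1 — Angular frequency: ω = 2π·f = 2π·296 = 1860 rad/s.
Step 2 — Component impedances:
  Z1: Z = R = 10 Ω
  Z2: Z = 1/(jωC) = -j/(ω·C) = 0 - j1001 Ω
  Z3: Z = R = 271 Ω
Step 3 — With open output, the series arm Z2 and the output shunt Z3 appear in series to ground: Z2 + Z3 = 271 - j1001 Ω.
Step 4 — Parallel with input shunt Z1: Z_in = Z1 || (Z2 + Z3) = 9.974 - j0.09258 Ω = 9.974∠-0.5° Ω.
Step 5 — Source phasor: V = 47.4∠179.8° V = -47.4 + j0.1655 V.
Step 6 — Ohm's law: I = V / Z_total = (-47.4 + j0.1655) / (9.974 - j0.09258) = -4.752 - j0.02752 A.
Step 7 — Convert to polar: |I| = 4.752 A, ∠I = -179.7°.

I = 4.752∠-179.7° A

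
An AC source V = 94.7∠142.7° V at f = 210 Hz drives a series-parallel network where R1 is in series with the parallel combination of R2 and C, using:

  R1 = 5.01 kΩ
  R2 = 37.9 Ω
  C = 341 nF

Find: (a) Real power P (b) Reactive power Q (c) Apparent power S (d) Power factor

Step 1 — Angular frequency: ω = 2π·f = 2π·210 = 1319 rad/s.
Step 2 — Component impedances:
  R1: Z = R = 5010 Ω
  R2: Z = R = 37.9 Ω
  C: Z = 1/(jωC) = -j/(ω·C) = 0 - j2223 Ω
Step 3 — Parallel branch: R2 || C = 1/(1/R2 + 1/C) = 37.89 - j0.6461 Ω.
Step 4 — Series with R1: Z_total = R1 + (R2 || C) = 5048 - j0.6461 Ω = 5048∠-0.0° Ω.
Step 5 — Source phasor: V = 94.7∠142.7° V = -75.33 + j57.39 V.
Step 6 — Current: I = V / Z = -0.01492 + j0.01137 A = 0.01876∠142.7° A.
Step 7 — Complex power: S = V·I* = 1.777 - j0.0002274 VA.
Step 8 — Real power: P = Re(S) = 1.777 W.
Step 9 — Reactive power: Q = Im(S) = -0.0002274 VAR.
Step 10 — Apparent power: |S| = 1.777 VA.
Step 11 — Power factor: PF = P/|S| = 1 (leading).

(a) P = 1.777 W  (b) Q = -0.0002274 VAR  (c) S = 1.777 VA  (d) PF = 1 (leading)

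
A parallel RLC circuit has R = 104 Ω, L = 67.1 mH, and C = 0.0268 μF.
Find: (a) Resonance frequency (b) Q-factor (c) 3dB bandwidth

Step 1 — Resonance: ω₀ = 1/√(LC) = 1/√(0.0671·2.68e-08) = 2.358e+04 rad/s.
Step 2 — f₀ = ω₀/(2π) = 3753 Hz.
Step 3 — Parallel Q: Q = R/(ω₀L) = 104/(2.358e+04·0.0671) = 0.06573.
Step 4 — Bandwidth: Δω = ω₀/Q = 3.588e+05 rad/s; BW = Δω/(2π) = 5.71e+04 Hz.

(a) f₀ = 3753 Hz  (b) Q = 0.06573  (c) BW = 5.71e+04 Hz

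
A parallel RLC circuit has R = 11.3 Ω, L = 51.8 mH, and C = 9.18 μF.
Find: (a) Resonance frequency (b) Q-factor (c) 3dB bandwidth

Step 1 — Resonance: ω₀ = 1/√(LC) = 1/√(0.0518·9.18e-06) = 1450 rad/s.
Step 2 — f₀ = ω₀/(2π) = 230.8 Hz.
Step 3 — Parallel Q: Q = R/(ω₀L) = 11.3/(1450·0.0518) = 0.1504.
Step 4 — Bandwidth: Δω = ω₀/Q = 9640 rad/s; BW = Δω/(2π) = 1534 Hz.

(a) f₀ = 230.8 Hz  (b) Q = 0.1504  (c) BW = 1534 Hz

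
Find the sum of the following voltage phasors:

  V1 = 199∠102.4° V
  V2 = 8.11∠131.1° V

Step 1 — Convert each phasor to rectangular form:
  V1 = 199·(cos(102.4°) + j·sin(102.4°)) = -42.73 + j194.4 V
  V2 = 8.11·(cos(131.1°) + j·sin(131.1°)) = -5.331 + j6.111 V
Step 2 — Sum components: V_total = -48.06 + j200.5 V.
Step 3 — Convert to polar: |V_total| = 206.2 V, ∠V_total = 103.5°.

V_total = 206.2∠103.5° V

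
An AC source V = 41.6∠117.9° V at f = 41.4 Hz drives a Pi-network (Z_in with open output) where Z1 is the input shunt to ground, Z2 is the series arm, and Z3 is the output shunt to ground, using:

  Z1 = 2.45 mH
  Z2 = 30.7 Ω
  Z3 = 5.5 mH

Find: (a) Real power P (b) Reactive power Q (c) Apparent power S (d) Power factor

Step 1 — Angular frequency: ω = 2π·f = 2π·41.4 = 260.1 rad/s.
Step 2 — Component impedances:
  Z1: Z = jωL = j·260.1·0.00245 = 0 + j0.6373 Ω
  Z2: Z = R = 30.7 Ω
  Z3: Z = jωL = j·260.1·0.0055 = 0 + j1.431 Ω
Step 3 — With open output, the series arm Z2 and the output shunt Z3 appear in series to ground: Z2 + Z3 = 30.7 + j1.431 Ω.
Step 4 — Parallel with input shunt Z1: Z_in = Z1 || (Z2 + Z3) = 0.01317 + j0.6364 Ω = 0.6366∠88.8° Ω.
Step 5 — Source phasor: V = 41.6∠117.9° V = -19.47 + j36.76 V.
Step 6 — Current: I = V / Z = 57.11 + j31.77 A = 65.35∠29.1° A.
Step 7 — Complex power: S = V·I* = 56.25 + j2718 VA.
Step 8 — Real power: P = Re(S) = 56.25 W.
Step 9 — Reactive power: Q = Im(S) = 2718 VAR.
Step 10 — Apparent power: |S| = 2719 VA.
Step 11 — Power factor: PF = P/|S| = 0.02069 (lagging).

(a) P = 56.25 W  (b) Q = 2718 VAR  (c) S = 2719 VA  (d) PF = 0.02069 (lagging)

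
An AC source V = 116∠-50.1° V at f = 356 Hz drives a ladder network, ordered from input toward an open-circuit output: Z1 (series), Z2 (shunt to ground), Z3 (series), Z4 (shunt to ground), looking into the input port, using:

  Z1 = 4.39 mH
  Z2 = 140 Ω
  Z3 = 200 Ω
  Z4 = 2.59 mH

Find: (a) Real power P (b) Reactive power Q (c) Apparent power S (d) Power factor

Step 1 — Angular frequency: ω = 2π·f = 2π·356 = 2237 rad/s.
Step 2 — Component impedances:
  Z1: Z = jωL = j·2237·0.00439 = 0 + j9.82 Ω
  Z2: Z = R = 140 Ω
  Z3: Z = R = 200 Ω
  Z4: Z = jωL = j·2237·0.00259 = 0 + j5.793 Ω
Step 3 — Ladder network (open output): work backward from the far end, alternating series and parallel combinations. Z_in = 82.37 + j10.8 Ω = 83.07∠7.5° Ω.
Step 4 — Source phasor: V = 116∠-50.1° V = 74.41 - j88.99 V.
Step 5 — Current: I = V / Z = 0.7488 - j1.179 A = 1.396∠-57.6° A.
Step 6 — Complex power: S = V·I* = 160.6 + j21.06 VA.
Step 7 — Real power: P = Re(S) = 160.6 W.
Step 8 — Reactive power: Q = Im(S) = 21.06 VAR.
Step 9 — Apparent power: |S| = 162 VA.
Step 10 — Power factor: PF = P/|S| = 0.9915 (lagging).

(a) P = 160.6 W  (b) Q = 21.06 VAR  (c) S = 162 VA  (d) PF = 0.9915 (lagging)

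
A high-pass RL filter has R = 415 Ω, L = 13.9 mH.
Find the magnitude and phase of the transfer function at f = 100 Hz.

Step 1 — Angular frequency: ω = 2π·100 = 628.3 rad/s.
Step 2 — Transfer function: H(jω) = jωL/(R + jωL).
Step 3 — Numerator jωL = j·8.734; denominator R + jωL = 415 + j8.734.
Step 4 — H = 0.0004427 + j0.02104.
Step 5 — Magnitude: |H| = 0.02104 (-33.5 dB); phase: φ = 88.8°.

|H| = 0.02104 (-33.5 dB), φ = 88.8°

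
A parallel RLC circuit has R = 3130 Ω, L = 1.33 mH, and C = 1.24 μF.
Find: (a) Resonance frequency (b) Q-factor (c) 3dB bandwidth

Step 1 — Resonance: ω₀ = 1/√(LC) = 1/√(0.00133·1.24e-06) = 2.462e+04 rad/s.
Step 2 — f₀ = ω₀/(2π) = 3919 Hz.
Step 3 — Parallel Q: Q = R/(ω₀L) = 3130/(2.462e+04·0.00133) = 95.57.
Step 4 — Bandwidth: Δω = ω₀/Q = 257.7 rad/s; BW = Δω/(2π) = 41.01 Hz.

(a) f₀ = 3919 Hz  (b) Q = 95.57  (c) BW = 41.01 Hz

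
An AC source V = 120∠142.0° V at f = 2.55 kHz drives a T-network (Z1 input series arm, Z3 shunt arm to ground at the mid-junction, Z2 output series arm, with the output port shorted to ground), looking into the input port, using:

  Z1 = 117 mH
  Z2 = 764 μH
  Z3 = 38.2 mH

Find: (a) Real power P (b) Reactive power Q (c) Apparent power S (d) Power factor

Step 1 — Angular frequency: ω = 2π·f = 2π·2550 = 1.602e+04 rad/s.
Step 2 — Component impedances:
  Z1: Z = jωL = j·1.602e+04·0.117 = 0 + j1875 Ω
  Z2: Z = jωL = j·1.602e+04·0.000764 = 0 + j12.24 Ω
  Z3: Z = jωL = j·1.602e+04·0.0382 = 0 + j612 Ω
Step 3 — With the output port shorted to ground, the output series arm Z2 runs from the junction to ground; the shunt arm Z3 also runs from the junction to ground. They appear in parallel: Z3 || Z2 = 0 + j12 Ω.
Step 4 — Series with input arm Z1: Z_in = Z1 + (Z3 || Z2) = 0 + j1887 Ω = 1887∠90.0° Ω.
Step 5 — Source phasor: V = 120∠142.0° V = -94.56 + j73.88 V.
Step 6 — Current: I = V / Z = 0.03916 + j0.05012 A = 0.06361∠52.0° A.
Step 7 — Complex power: S = V·I* = 0 + j7.633 VA.
Step 8 — Real power: P = Re(S) = 0 W.
Step 9 — Reactive power: Q = Im(S) = 7.633 VAR.
Step 10 — Apparent power: |S| = 7.633 VA.
Step 11 — Power factor: PF = P/|S| = 0 (lagging).

(a) P = 0 W  (b) Q = 7.633 VAR  (c) S = 7.633 VA  (d) PF = 0 (lagging)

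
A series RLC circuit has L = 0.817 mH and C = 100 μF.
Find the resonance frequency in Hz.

Step 1 — Resonance condition Im(Z)=0 gives ω₀ = 1/√(LC).
Step 2 — ω₀ = 1/√(0.000817·0.0001) = 3499 rad/s.
Step 3 — f₀ = ω₀/(2π) = 556.8 Hz.

f₀ = 556.8 Hz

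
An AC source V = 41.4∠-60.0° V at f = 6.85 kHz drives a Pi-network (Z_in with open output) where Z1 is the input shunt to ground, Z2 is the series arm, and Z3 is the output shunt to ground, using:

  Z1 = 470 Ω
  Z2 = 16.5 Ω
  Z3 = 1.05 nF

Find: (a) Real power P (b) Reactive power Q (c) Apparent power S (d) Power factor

Step 1 — Angular frequency: ω = 2π·f = 2π·6850 = 4.304e+04 rad/s.
Step 2 — Component impedances:
  Z1: Z = R = 470 Ω
  Z2: Z = R = 16.5 Ω
  Z3: Z = 1/(jωC) = -j/(ω·C) = 0 - j2.213e+04 Ω
Step 3 — With open output, the series arm Z2 and the output shunt Z3 appear in series to ground: Z2 + Z3 = 16.5 - j2.213e+04 Ω.
Step 4 — Parallel with input shunt Z1: Z_in = Z1 || (Z2 + Z3) = 469.8 - j9.978 Ω = 469.9∠-1.2° Ω.
Step 5 — Source phasor: V = 41.4∠-60.0° V = 20.7 - j35.85 V.
Step 6 — Current: I = V / Z = 0.04566 - j0.07535 A = 0.08811∠-58.8° A.
Step 7 — Complex power: S = V·I* = 3.647 - j0.07746 VA.
Step 8 — Real power: P = Re(S) = 3.647 W.
Step 9 — Reactive power: Q = Im(S) = -0.07746 VAR.
Step 10 — Apparent power: |S| = 3.648 VA.
Step 11 — Power factor: PF = P/|S| = 0.9998 (leading).

(a) P = 3.647 W  (b) Q = -0.07746 VAR  (c) S = 3.648 VA  (d) PF = 0.9998 (leading)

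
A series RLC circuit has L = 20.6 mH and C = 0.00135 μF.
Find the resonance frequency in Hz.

Step 1 — Resonance condition Im(Z)=0 gives ω₀ = 1/√(LC).
Step 2 — ω₀ = 1/√(0.0206·1.35e-09) = 1.896e+05 rad/s.
Step 3 — f₀ = ω₀/(2π) = 3.018e+04 Hz.

f₀ = 3.018e+04 Hz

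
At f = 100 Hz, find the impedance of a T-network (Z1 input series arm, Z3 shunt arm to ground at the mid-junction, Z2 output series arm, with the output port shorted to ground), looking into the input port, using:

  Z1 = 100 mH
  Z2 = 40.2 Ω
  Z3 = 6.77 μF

Step 1 — Angular frequency: ω = 2π·f = 2π·100 = 628.3 rad/s.
Step 2 — Component impedances:
  Z1: Z = jωL = j·628.3·0.1 = 0 + j62.83 Ω
  Z2: Z = R = 40.2 Ω
  Z3: Z = 1/(jωC) = -j/(ω·C) = 0 - j235.1 Ω
Step 3 — With the output port shorted to ground, the output series arm Z2 runs from the junction to ground; the shunt arm Z3 also runs from the junction to ground. They appear in parallel: Z3 || Z2 = 39.06 - j6.679 Ω.
Step 4 — Series with input arm Z1: Z_in = Z1 + (Z3 || Z2) = 39.06 + j56.15 Ω = 68.4∠55.2° Ω.

Z = 39.06 + j56.15 Ω = 68.4∠55.2° Ω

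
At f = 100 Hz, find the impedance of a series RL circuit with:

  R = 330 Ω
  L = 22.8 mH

Step 1 — Angular frequency: ω = 2π·f = 2π·100 = 628.3 rad/s.
Step 2 — Component impedances:
  R: Z = R = 330 Ω
  L: Z = jωL = j·628.3·0.0228 = 0 + j14.33 Ω
Step 3 — Series combination: Z_total = R + L = 330 + j14.33 Ω = 330.3∠2.5° Ω.

Z = 330 + j14.33 Ω = 330.3∠2.5° Ω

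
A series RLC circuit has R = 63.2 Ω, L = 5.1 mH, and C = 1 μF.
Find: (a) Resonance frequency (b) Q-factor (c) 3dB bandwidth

Step 1 — Resonance: ω₀ = 1/√(LC) = 1/√(0.0051·1e-06) = 1.4e+04 rad/s.
Step 2 — f₀ = ω₀/(2π) = 2229 Hz.
Step 3 — Series Q: Q = ω₀L/R = 1.4e+04·0.0051/63.2 = 1.13.
Step 4 — Bandwidth: Δω = ω₀/Q = 1.239e+04 rad/s; BW = Δω/(2π) = 1972 Hz.

(a) f₀ = 2229 Hz  (b) Q = 1.13  (c) BW = 1972 Hz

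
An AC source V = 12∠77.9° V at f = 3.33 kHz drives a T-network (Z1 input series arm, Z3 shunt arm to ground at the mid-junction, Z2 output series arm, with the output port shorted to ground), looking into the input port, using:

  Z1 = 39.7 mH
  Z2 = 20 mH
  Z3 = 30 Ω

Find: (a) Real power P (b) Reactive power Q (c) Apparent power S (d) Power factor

Step 1 — Angular frequency: ω = 2π·f = 2π·3330 = 2.092e+04 rad/s.
Step 2 — Component impedances:
  Z1: Z = jωL = j·2.092e+04·0.0397 = 0 + j830.6 Ω
  Z2: Z = jωL = j·2.092e+04·0.02 = 0 + j418.5 Ω
  Z3: Z = R = 30 Ω
Step 3 — With the output port shorted to ground, the output series arm Z2 runs from the junction to ground; the shunt arm Z3 also runs from the junction to ground. They appear in parallel: Z3 || Z2 = 29.85 + j2.14 Ω.
Step 4 — Series with input arm Z1: Z_in = Z1 + (Z3 || Z2) = 29.85 + j832.8 Ω = 833.3∠87.9° Ω.
Step 5 — Source phasor: V = 12∠77.9° V = 2.515 + j11.73 V.
Step 6 — Current: I = V / Z = 0.01418 - j0.002512 A = 0.0144∠-10.0° A.
Step 7 — Complex power: S = V·I* = 0.006189 + j0.1727 VA.
Step 8 — Real power: P = Re(S) = 0.006189 W.
Step 9 — Reactive power: Q = Im(S) = 0.1727 VAR.
Step 10 — Apparent power: |S| = 0.1728 VA.
Step 11 — Power factor: PF = P/|S| = 0.03582 (lagging).

(a) P = 0.006189 W  (b) Q = 0.1727 VAR  (c) S = 0.1728 VA  (d) PF = 0.03582 (lagging)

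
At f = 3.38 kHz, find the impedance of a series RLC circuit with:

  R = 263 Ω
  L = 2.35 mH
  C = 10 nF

Step 1 — Angular frequency: ω = 2π·f = 2π·3380 = 2.124e+04 rad/s.
Step 2 — Component impedances:
  R: Z = R = 263 Ω
  L: Z = jωL = j·2.124e+04·0.00235 = 0 + j49.91 Ω
  C: Z = 1/(jωC) = -j/(ω·C) = 0 - j4709 Ω
Step 3 — Series combination: Z_total = R + L + C = 263 - j4659 Ω = 4666∠-86.8° Ω.

Z = 263 - j4659 Ω = 4666∠-86.8° Ω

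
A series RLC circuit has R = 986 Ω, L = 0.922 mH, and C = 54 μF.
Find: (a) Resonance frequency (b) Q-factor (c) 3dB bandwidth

Step 1 — Resonance: ω₀ = 1/√(LC) = 1/√(0.000922·5.4e-05) = 4482 rad/s.
Step 2 — f₀ = ω₀/(2π) = 713.3 Hz.
Step 3 — Series Q: Q = ω₀L/R = 4482·0.000922/986 = 0.004191.
Step 4 — Bandwidth: Δω = ω₀/Q = 1.069e+06 rad/s; BW = Δω/(2π) = 1.702e+05 Hz.

(a) f₀ = 713.3 Hz  (b) Q = 0.004191  (c) BW = 1.702e+05 Hz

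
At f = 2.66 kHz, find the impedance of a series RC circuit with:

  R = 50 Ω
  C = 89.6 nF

Step 1 — Angular frequency: ω = 2π·f = 2π·2660 = 1.671e+04 rad/s.
Step 2 — Component impedances:
  R: Z = R = 50 Ω
  C: Z = 1/(jωC) = -j/(ω·C) = 0 - j667.8 Ω
Step 3 — Series combination: Z_total = R + C = 50 - j667.8 Ω = 669.6∠-85.7° Ω.

Z = 50 - j667.8 Ω = 669.6∠-85.7° Ω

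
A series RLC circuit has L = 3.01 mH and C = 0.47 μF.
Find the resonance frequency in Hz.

Step 1 — Resonance condition Im(Z)=0 gives ω₀ = 1/√(LC).
Step 2 — ω₀ = 1/√(0.00301·4.7e-07) = 2.659e+04 rad/s.
Step 3 — f₀ = ω₀/(2π) = 4231 Hz.

f₀ = 4231 Hz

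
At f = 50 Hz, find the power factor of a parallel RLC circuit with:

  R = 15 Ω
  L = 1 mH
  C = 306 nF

Step 1 — Angular frequency: ω = 2π·f = 2π·50 = 314.2 rad/s.
Step 2 — Component impedances:
  R: Z = R = 15 Ω
  L: Z = jωL = j·314.2·0.001 = 0 + j0.3142 Ω
  C: Z = 1/(jωC) = -j/(ω·C) = 0 - j1.04e+04 Ω
Step 3 — Parallel combination: 1/Z_total = 1/R + 1/L + 1/C; Z_total = 0.006577 + j0.314 Ω = 0.3141∠88.8° Ω.
Step 4 — Power factor: PF = cos(φ) = Re(Z)/|Z| = 0.006577/0.3141 = 0.02094.
Step 5 — Type: Im(Z) = 0.314 ⇒ lagging (phase φ = 88.8°).

PF = 0.02094 (lagging, φ = 88.8°)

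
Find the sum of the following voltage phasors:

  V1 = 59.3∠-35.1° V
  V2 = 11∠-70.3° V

Step 1 — Convert each phasor to rectangular form:
  V1 = 59.3·(cos(-35.1°) + j·sin(-35.1°)) = 48.52 - j34.1 V
  V2 = 11·(cos(-70.3°) + j·sin(-70.3°)) = 3.708 - j10.36 V
Step 2 — Sum components: V_total = 52.22 - j44.45 V.
Step 3 — Convert to polar: |V_total| = 68.58 V, ∠V_total = -40.4°.

V_total = 68.58∠-40.4° V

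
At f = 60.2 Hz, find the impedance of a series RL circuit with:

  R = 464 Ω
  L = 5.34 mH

Step 1 — Angular frequency: ω = 2π·f = 2π·60.2 = 378.2 rad/s.
Step 2 — Component impedances:
  R: Z = R = 464 Ω
  L: Z = jωL = j·378.2·0.00534 = 0 + j2.02 Ω
Step 3 — Series combination: Z_total = R + L = 464 + j2.02 Ω = 464∠0.2° Ω.

Z = 464 + j2.02 Ω = 464∠0.2° Ω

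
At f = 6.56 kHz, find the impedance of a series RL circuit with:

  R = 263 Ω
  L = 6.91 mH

Step 1 — Angular frequency: ω = 2π·f = 2π·6560 = 4.122e+04 rad/s.
Step 2 — Component impedances:
  R: Z = R = 263 Ω
  L: Z = jωL = j·4.122e+04·0.00691 = 0 + j284.8 Ω
Step 3 — Series combination: Z_total = R + L = 263 + j284.8 Ω = 387.7∠47.3° Ω.

Z = 263 + j284.8 Ω = 387.7∠47.3° Ω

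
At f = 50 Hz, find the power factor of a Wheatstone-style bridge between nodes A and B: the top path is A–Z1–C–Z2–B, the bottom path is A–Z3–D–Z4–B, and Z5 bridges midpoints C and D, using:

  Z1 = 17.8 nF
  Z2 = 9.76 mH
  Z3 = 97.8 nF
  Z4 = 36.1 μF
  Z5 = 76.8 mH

Step 1 — Angular frequency: ω = 2π·f = 2π·50 = 314.2 rad/s.
Step 2 — Component impedances:
  Z1: Z = 1/(jωC) = -j/(ω·C) = 0 - j1.788e+05 Ω
  Z2: Z = jωL = j·314.2·0.00976 = 0 + j3.066 Ω
  Z3: Z = 1/(jωC) = -j/(ω·C) = 0 - j3.255e+04 Ω
  Z4: Z = 1/(jωC) = -j/(ω·C) = 0 - j88.17 Ω
  Z5: Z = jωL = j·314.2·0.0768 = 0 + j24.13 Ω
Step 3 — Bridge requires nodal analysis (the Z5 bridge couples midpoints C and D, so the two paths cannot be reduced to a simple series/parallel combination). Setting node B to ground and injecting 1 A at node A, the 3-node admittance system at A, C, D solves to V_A = Z_AB = 0 - j2.751e+04 Ω = 2.751e+04∠-90.0° Ω.
Step 4 — Power factor: PF = cos(φ) = Re(Z)/|Z| = 0/2.751e+04 = 0.
Step 5 — Type: Im(Z) = -2.751e+04 ⇒ leading (phase φ = -90.0°).

PF = 0 (leading, φ = -90.0°)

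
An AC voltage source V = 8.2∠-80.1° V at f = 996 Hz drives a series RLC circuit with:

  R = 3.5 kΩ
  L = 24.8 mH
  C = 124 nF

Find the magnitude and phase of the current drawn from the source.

Step 1 — Angular frequency: ω = 2π·f = 2π·996 = 6258 rad/s.
Step 2 — Component impedances:
  R: Z = R = 3500 Ω
  L: Z = jωL = j·6258·0.0248 = 0 + j155.2 Ω
  C: Z = 1/(jωC) = -j/(ω·C) = 0 - j1289 Ω
Step 3 — Series combination: Z_total = R + L + C = 3500 - j1133 Ω = 3679∠-17.9° Ω.
Step 4 — Source phasor: V = 8.2∠-80.1° V = 1.41 - j8.078 V.
Step 5 — Ohm's law: I = V / Z_total = (1.41 - j8.078) / (3500 - j1133) = 0.001041 - j0.001971 A.
Step 6 — Convert to polar: |I| = 0.002229 A, ∠I = -62.2°.

I = 0.002229∠-62.2° A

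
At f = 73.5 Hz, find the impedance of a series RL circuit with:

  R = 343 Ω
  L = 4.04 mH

Step 1 — Angular frequency: ω = 2π·f = 2π·73.5 = 461.8 rad/s.
Step 2 — Component impedances:
  R: Z = R = 343 Ω
  L: Z = jωL = j·461.8·0.00404 = 0 + j1.866 Ω
Step 3 — Series combination: Z_total = R + L = 343 + j1.866 Ω = 343∠0.3° Ω.

Z = 343 + j1.866 Ω = 343∠0.3° Ω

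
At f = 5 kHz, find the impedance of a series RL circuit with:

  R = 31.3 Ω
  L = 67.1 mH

Step 1 — Angular frequency: ω = 2π·f = 2π·5000 = 3.142e+04 rad/s.
Step 2 — Component impedances:
  R: Z = R = 31.3 Ω
  L: Z = jωL = j·3.142e+04·0.0671 = 0 + j2108 Ω
Step 3 — Series combination: Z_total = R + L = 31.3 + j2108 Ω = 2108∠89.1° Ω.

Z = 31.3 + j2108 Ω = 2108∠89.1° Ω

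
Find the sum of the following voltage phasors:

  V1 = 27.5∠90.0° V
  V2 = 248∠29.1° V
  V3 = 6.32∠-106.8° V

Step 1 — Convert each phasor to rectangular form:
  V1 = 27.5·(cos(90.0°) + j·sin(90.0°)) = 0 + j27.5 V
  V2 = 248·(cos(29.1°) + j·sin(29.1°)) = 216.7 + j120.6 V
  V3 = 6.32·(cos(-106.8°) + j·sin(-106.8°)) = -1.827 - j6.05 V
Step 2 — Sum components: V_total = 214.9 + j142.1 V.
Step 3 — Convert to polar: |V_total| = 257.6 V, ∠V_total = 33.5°.

V_total = 257.6∠33.5° V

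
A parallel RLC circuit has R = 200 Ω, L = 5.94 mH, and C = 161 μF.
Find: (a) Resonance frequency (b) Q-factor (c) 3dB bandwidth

Step 1 — Resonance: ω₀ = 1/√(LC) = 1/√(0.00594·0.000161) = 1023 rad/s.
Step 2 — f₀ = ω₀/(2π) = 162.7 Hz.
Step 3 — Parallel Q: Q = R/(ω₀L) = 200/(1023·0.00594) = 32.93.
Step 4 — Bandwidth: Δω = ω₀/Q = 31.06 rad/s; BW = Δω/(2π) = 4.943 Hz.

(a) f₀ = 162.7 Hz  (b) Q = 32.93  (c) BW = 4.943 Hz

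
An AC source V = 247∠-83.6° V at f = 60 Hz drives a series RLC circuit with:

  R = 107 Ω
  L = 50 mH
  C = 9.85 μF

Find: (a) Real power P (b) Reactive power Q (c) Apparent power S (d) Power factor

Step 1 — Angular frequency: ω = 2π·f = 2π·60 = 377 rad/s.
Step 2 — Component impedances:
  R: Z = R = 107 Ω
  L: Z = jωL = j·377·0.05 = 0 + j18.85 Ω
  C: Z = 1/(jωC) = -j/(ω·C) = 0 - j269.3 Ω
Step 3 — Series combination: Z_total = R + L + C = 107 - j250.4 Ω = 272.3∠-66.9° Ω.
Step 4 — Source phasor: V = 247∠-83.6° V = 27.53 - j245.5 V.
Step 5 — Current: I = V / Z = 0.8685 - j0.2611 A = 0.9069∠-16.7° A.
Step 6 — Complex power: S = V·I* = 88.01 - j206 VA.
Step 7 — Real power: P = Re(S) = 88.01 W.
Step 8 — Reactive power: Q = Im(S) = -206 VAR.
Step 9 — Apparent power: |S| = 224 VA.
Step 10 — Power factor: PF = P/|S| = 0.3929 (leading).

(a) P = 88.01 W  (b) Q = -206 VAR  (c) S = 224 VA  (d) PF = 0.3929 (leading)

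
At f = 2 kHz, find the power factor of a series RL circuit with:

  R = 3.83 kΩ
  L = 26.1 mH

Step 1 — Angular frequency: ω = 2π·f = 2π·2000 = 1.257e+04 rad/s.
Step 2 — Component impedances:
  R: Z = R = 3830 Ω
  L: Z = jωL = j·1.257e+04·0.0261 = 0 + j328 Ω
Step 3 — Series combination: Z_total = R + L = 3830 + j328 Ω = 3844∠4.9° Ω.
Step 4 — Power factor: PF = cos(φ) = Re(Z)/|Z| = 3830/3844 = 0.9964.
Step 5 — Type: Im(Z) = 328 ⇒ lagging (phase φ = 4.9°).

PF = 0.9964 (lagging, φ = 4.9°)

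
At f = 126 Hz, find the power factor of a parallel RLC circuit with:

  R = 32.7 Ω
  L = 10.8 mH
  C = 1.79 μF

Step 1 — Angular frequency: ω = 2π·f = 2π·126 = 791.7 rad/s.
Step 2 — Component impedances:
  R: Z = R = 32.7 Ω
  L: Z = jωL = j·791.7·0.0108 = 0 + j8.55 Ω
  C: Z = 1/(jωC) = -j/(ω·C) = 0 - j705.7 Ω
Step 3 — Parallel combination: 1/Z_total = 1/R + 1/L + 1/C; Z_total = 2.141 + j8.088 Ω = 8.367∠75.2° Ω.
Step 4 — Power factor: PF = cos(φ) = Re(Z)/|Z| = 2.141/8.367 = 0.2559.
Step 5 — Type: Im(Z) = 8.088 ⇒ lagging (phase φ = 75.2°).

PF = 0.2559 (lagging, φ = 75.2°)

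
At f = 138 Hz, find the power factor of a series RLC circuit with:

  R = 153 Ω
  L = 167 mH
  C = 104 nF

Step 1 — Angular frequency: ω = 2π·f = 2π·138 = 867.1 rad/s.
Step 2 — Component impedances:
  R: Z = R = 153 Ω
  L: Z = jωL = j·867.1·0.167 = 0 + j144.8 Ω
  C: Z = 1/(jωC) = -j/(ω·C) = 0 - j1.109e+04 Ω
Step 3 — Series combination: Z_total = R + L + C = 153 - j1.094e+04 Ω = 1.095e+04∠-89.2° Ω.
Step 4 — Power factor: PF = cos(φ) = Re(Z)/|Z| = 153/10946 = 0.01398.
Step 5 — Type: Im(Z) = -1.094e+04 ⇒ leading (phase φ = -89.2°).

PF = 0.01398 (leading, φ = -89.2°)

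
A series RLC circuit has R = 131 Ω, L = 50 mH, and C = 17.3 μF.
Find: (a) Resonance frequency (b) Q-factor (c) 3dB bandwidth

Step 1 — Resonance: ω₀ = 1/√(LC) = 1/√(0.05·1.73e-05) = 1075 rad/s.
Step 2 — f₀ = ω₀/(2π) = 171.1 Hz.
Step 3 — Series Q: Q = ω₀L/R = 1075·0.05/131 = 0.4104.
Step 4 — Bandwidth: Δω = ω₀/Q = 2620 rad/s; BW = Δω/(2π) = 417 Hz.

(a) f₀ = 171.1 Hz  (b) Q = 0.4104  (c) BW = 417 Hz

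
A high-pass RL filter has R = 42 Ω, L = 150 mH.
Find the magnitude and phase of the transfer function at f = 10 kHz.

Step 1 — Angular frequency: ω = 2π·1e+04 = 6.283e+04 rad/s.
Step 2 — Transfer function: H(jω) = jωL/(R + jωL).
Step 3 — Numerator jωL = j·9425; denominator R + jωL = 42 + j9425.
Step 4 — H = 1 + j0.004456.
Step 5 — Magnitude: |H| = 1 (-0.0 dB); phase: φ = 0.3°.

|H| = 1 (-0.0 dB), φ = 0.3°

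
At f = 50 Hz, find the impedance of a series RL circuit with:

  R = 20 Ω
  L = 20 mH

Step 1 — Angular frequency: ω = 2π·f = 2π·50 = 314.2 rad/s.
Step 2 — Component impedances:
  R: Z = R = 20 Ω
  L: Z = jωL = j·314.2·0.02 = 0 + j6.283 Ω
Step 3 — Series combination: Z_total = R + L = 20 + j6.283 Ω = 20.96∠17.4° Ω.

Z = 20 + j6.283 Ω = 20.96∠17.4° Ω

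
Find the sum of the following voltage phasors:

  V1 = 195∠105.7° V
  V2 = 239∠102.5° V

Step 1 — Convert each phasor to rectangular form:
  V1 = 195·(cos(105.7°) + j·sin(105.7°)) = -52.77 + j187.7 V
  V2 = 239·(cos(102.5°) + j·sin(102.5°)) = -51.73 + j233.3 V
Step 2 — Sum components: V_total = -104.5 + j421.1 V.
Step 3 — Convert to polar: |V_total| = 433.8 V, ∠V_total = 103.9°.

V_total = 433.8∠103.9° V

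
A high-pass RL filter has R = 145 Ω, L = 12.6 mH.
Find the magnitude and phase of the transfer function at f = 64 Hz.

Step 1 — Angular frequency: ω = 2π·64 = 402.1 rad/s.
Step 2 — Transfer function: H(jω) = jωL/(R + jωL).
Step 3 — Numerator jωL = j·5.067; denominator R + jωL = 145 + j5.067.
Step 4 — H = 0.00122 + j0.0349.
Step 5 — Magnitude: |H| = 0.03492 (-29.1 dB); phase: φ = 88.0°.

|H| = 0.03492 (-29.1 dB), φ = 88.0°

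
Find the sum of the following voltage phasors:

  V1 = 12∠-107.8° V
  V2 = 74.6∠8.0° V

Step 1 — Convert each phasor to rectangular form:
  V1 = 12·(cos(-107.8°) + j·sin(-107.8°)) = -3.668 - j11.43 V
  V2 = 74.6·(cos(8.0°) + j·sin(8.0°)) = 73.87 + j10.38 V
Step 2 — Sum components: V_total = 70.21 - j1.043 V.
Step 3 — Convert to polar: |V_total| = 70.21 V, ∠V_total = -0.9°.

V_total = 70.21∠-0.9° V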